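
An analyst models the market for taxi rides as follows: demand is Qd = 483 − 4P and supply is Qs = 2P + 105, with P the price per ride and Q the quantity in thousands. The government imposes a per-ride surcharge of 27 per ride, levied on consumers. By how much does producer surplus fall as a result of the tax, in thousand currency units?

Producer surplus falls by 3834 thousand.

Before the tax: set 483 − 4P = 2P + 105 → P* = 63, Q* = 231.
With the tax collected from consumers, demand (in seller-price terms) shifts: Qd = 483 − 4(P + 27).
Solving gives Q = 195 with consumers paying 72 and sellers receiving 45 (the 27 wedge).
ΔPS is the trapezoid between Q = 195 and Q = 231 of height 18: ½ · (231 + 195) · 18 = 3834.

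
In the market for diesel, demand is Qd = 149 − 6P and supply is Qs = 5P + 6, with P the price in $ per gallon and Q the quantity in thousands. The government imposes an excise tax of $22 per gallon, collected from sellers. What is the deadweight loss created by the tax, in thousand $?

Deadweight loss = $660 thousand.

Without the tax, 149 − 6P = 5P + 6 gives 11P = 143, so P* = $13 and Q* = 71.
With the tax collected from sellers, supply shifts: Qs = 5(P − 22) + 6.
New equilibrium: buyers pay $23, sellers receive $1, Q = 11. (Wedge: Pb − Ps = 22.)
Quantity falls by |ΔQ| = |71 − 11| = 60.
DWL = ½ · t · |ΔQ| = ½ · 22 · 60 = $660.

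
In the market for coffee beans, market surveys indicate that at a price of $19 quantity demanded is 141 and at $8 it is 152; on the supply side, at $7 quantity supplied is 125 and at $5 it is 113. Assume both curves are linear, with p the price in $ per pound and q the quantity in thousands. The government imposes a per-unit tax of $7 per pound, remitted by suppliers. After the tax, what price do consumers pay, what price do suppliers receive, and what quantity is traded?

Consumers pay $17; suppliers receive $10; quantity = 143.

Demand slope: (152 − 141)/(8 − 19) = -1, so qd = 160 − p.
Supply slope: (113 − 125)/(5 − 7) = 6, so qs = 6p + 83.
Without the tax, 160 − p = 6p + 83 gives 7p = 77, so p* = $11 and q* = 149.
With the tax collected from suppliers, supply shifts: qs = 6(p − 7) + 83.
Solving gives q = 143 with consumers paying $17 and suppliers receiving $10 (the $7 wedge).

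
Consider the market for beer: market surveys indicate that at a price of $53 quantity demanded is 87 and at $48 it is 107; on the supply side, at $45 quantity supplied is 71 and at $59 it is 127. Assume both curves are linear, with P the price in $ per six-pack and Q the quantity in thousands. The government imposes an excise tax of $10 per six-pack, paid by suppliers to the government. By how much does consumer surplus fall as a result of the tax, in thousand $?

Demand slope: (107 − 87)/(48 − 53) = -4, so Qd = 299 − 4P.
Supply slope: (127 − 71)/(59 − 45) = 4, so Qs = 4P − 109.
Without the tax, 299 − 4P = 4P − 109 gives 8P = 408, so P* = $51 and Q* = 95.
With the tax collected from suppliers, supply shifts: Qs = 4(P − 10) − 109.
New equilibrium: buyers pay $56, suppliers receive $46, Q = 75. (Wedge: Pb − Ps = 10.)
ΔCS is the trapezoid between Q = 75 and Q = 95 of height $5: ½ · (95 + 75) · 5 = $425.

Consumer surplus falls by $425 thousand.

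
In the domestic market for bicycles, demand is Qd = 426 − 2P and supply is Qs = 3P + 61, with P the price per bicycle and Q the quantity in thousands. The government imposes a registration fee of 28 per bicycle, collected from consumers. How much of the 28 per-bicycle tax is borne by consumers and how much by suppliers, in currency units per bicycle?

Before the tax: set 426 − 2P = 3P + 61 → P* = 73, Q* = 280.
With the tax collected from consumers, demand (in seller-price terms) shifts: Qd = 426 − 2(P + 28).
New equilibrium: consumers pay 89.8, suppliers receive 61.8, Q = 246.4. (Wedge: Pb − Ps = 28.)
Burden on consumers: 16.8; on suppliers: 11.2. (They sum to 28.)

Consumers bear 16.8 per bicycle; suppliers bear 11.2 per bicycle.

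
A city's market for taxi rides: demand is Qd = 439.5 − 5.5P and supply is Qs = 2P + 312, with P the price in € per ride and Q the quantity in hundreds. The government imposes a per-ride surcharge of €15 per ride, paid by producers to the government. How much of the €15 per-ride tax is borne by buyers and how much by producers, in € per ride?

Before the tax: set 439.5 − 5.5P = 2P + 312 → P* = €17, Q* = 346.
With the tax collected from producers, supply shifts: Qs = 2(P − 15) + 312.
New equilibrium: buyers pay €21, producers receive €6, Q = 324. (Wedge: Pb − Ps = 15.)
Burden on buyers: €4; on producers: €11. (They sum to €15.)
The less price-elastic side of the market bears the larger share of a per-unit tax.

Buyers bear €4 per ride; producers bear €11 per ride.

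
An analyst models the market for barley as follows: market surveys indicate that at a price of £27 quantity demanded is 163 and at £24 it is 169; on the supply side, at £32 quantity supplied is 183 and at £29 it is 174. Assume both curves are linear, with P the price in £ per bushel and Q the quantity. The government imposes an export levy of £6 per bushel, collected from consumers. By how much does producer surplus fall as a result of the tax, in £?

Producer surplus falls by £387.36.

Demand slope: (169 − 163)/(24 − 27) = -2, so Qd = 217 − 2P.
Supply slope: (174 − 183)/(29 − 32) = 3, so Qs = 3P + 87.
Before the tax: set 217 − 2P = 3P + 87 → P* = £26, Q* = 165.
With the tax collected from consumers, demand (in seller-price terms) shifts: Qd = 217 − 2(P + 6).
New equilibrium: consumers pay £29.6, sellers receive £23.6, Q = 157.8. (Wedge: Pb − Ps = 6.)
ΔPS is the trapezoid between Q = 157.8 and Q = 165 of height £2.4: ½ · (165 + 157.8) · 2.4 = £387.36.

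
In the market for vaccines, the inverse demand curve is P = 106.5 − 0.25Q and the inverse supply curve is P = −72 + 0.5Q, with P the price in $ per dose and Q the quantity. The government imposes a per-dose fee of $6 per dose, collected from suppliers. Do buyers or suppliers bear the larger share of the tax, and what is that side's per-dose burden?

Rewrite in direct form: Qd = 426 − 4P and Qs = 2P + 144.
Without the tax, 426 − 4P = 2P + 144 gives 6P = 282, so P* = $47 and Q* = 238.
With the tax collected from suppliers, supply shifts: Qs = 2(P − 6) + 144.
New equilibrium: buyers pay $49, suppliers receive $43, Q = 230. (Wedge: Pb − Ps = 6.)
Per-dose burden: buyers $2, suppliers $4.
Suppliers take the larger share because supply is less price-elastic here (demand slope 4 vs supply slope 2).
The less price-elastic side of the market bears the larger share of a per-unit tax.

Suppliers bear the larger share: $4 per dose.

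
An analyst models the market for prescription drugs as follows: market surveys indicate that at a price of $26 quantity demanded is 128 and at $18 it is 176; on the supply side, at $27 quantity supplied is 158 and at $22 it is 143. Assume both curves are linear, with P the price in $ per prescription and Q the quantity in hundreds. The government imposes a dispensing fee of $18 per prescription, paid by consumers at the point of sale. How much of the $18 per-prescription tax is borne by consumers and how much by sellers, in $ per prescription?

Consumers bear $6 per prescription; sellers bear $12 per prescription.

Demand slope: (176 − 128)/(18 − 26) = -6, so Qd = 284 − 6P.
Supply slope: (143 − 158)/(22 − 27) = 3, so Qs = 3P + 77.
Without the tax, 284 − 6P = 3P + 77 gives 9P = 207, so P* = $23 and Q* = 146.
With the tax collected from consumers, demand (in seller-price terms) shifts: Qd = 284 − 6(P + 18).
Solving gives Q = 110 with consumers paying $29 and sellers receiving $11 (the $18 wedge).
Burden on consumers: $6; on sellers: $12. (They sum to $18.)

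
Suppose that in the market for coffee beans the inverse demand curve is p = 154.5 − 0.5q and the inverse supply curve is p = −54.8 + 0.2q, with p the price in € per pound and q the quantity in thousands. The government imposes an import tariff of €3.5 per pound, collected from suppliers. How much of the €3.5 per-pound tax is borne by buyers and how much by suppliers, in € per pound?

Rewrite in direct form: qd = 309 − 2p and qs = 5p + 274.
Before the tax: set 309 − 2p = 5p + 274 → p* = €5, q* = 299.
With the tax collected from suppliers, supply shifts: qs = 5(p − 3.5) + 274.
Solving gives q = 294 with buyers paying €7.5 and suppliers receiving €4 (the €3.5 wedge).
Burden on buyers: €2.5; on suppliers: €1. (They sum to €3.5.)
The less price-elastic side of the market bears the larger share of a per-unit tax.

Buyers bear €2.5 per pound; suppliers bear €1 per pound.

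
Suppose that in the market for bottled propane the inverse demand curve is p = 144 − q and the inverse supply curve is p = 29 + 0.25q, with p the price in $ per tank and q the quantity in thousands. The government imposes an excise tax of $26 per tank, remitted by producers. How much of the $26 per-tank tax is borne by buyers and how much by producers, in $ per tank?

Buyers bear $20.8 per tank; producers bear $5.2 per tank.

Inverting to q(p) form: qd = 144 − p; qs = 4p − 116.
Before the tax: set 144 − p = 4p − 116 → p* = $52, q* = 92.
With the tax collected from producers, supply shifts: qs = 4(p − 26) − 116.
New equilibrium: buyers pay $72.8, producers receive $46.8, q = 71.2. (Wedge: pb − ps = 26.)
Burden on buyers: $20.8; on producers: $5.2. (They sum to $26.)
The less price-elastic side of the market bears the larger share of a per-unit tax.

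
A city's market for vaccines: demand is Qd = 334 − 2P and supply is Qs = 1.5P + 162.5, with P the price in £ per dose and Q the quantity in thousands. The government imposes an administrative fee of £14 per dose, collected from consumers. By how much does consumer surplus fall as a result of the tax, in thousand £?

Consumer surplus falls by £1380 thousand.

Without the tax, 334 − 2P = 1.5P + 162.5 gives 3.5P = 171.5, so P* = £49 and Q* = 236.
With the tax collected from consumers, demand (in seller-price terms) shifts: Qd = 334 − 2(P + 14).
Solving gives Q = 224 with consumers paying £55 and sellers receiving £41 (the £14 wedge).
ΔCS is the trapezoid between Q = 224 and Q = 236 of height £6: ½ · (236 + 224) · 6 = £1380.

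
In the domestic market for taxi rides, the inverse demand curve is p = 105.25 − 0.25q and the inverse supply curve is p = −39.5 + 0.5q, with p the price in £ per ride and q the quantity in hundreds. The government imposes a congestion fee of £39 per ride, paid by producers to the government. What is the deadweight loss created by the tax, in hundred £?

Rewrite in direct form: qd = 421 − 4p and qs = 2p + 79.
Without the tax, 421 − 4p = 2p + 79 gives 6p = 342, so p* = £57 and q* = 193.
With the tax collected from producers, supply shifts: qs = 2(p − 39) + 79.
New equilibrium: consumers pay £70, producers receive £31, q = 141. (Wedge: pb − ps = 39.)
Quantity falls by |ΔQ| = |193 − 141| = 52.
DWL = ½ · t · |ΔQ| = ½ · 39 · 52 = £1014.

Deadweight loss = £1014 hundred.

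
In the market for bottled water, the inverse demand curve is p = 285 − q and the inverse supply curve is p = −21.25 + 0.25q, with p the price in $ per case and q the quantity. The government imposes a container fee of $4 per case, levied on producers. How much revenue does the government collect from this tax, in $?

Tax revenue = $967.2.

Inverting to q(p) form: qd = 285 − p; qs = 4p + 85.
Without the tax, 285 − p = 4p + 85 gives 5p = 200, so p* = $40 and q* = 245.
With the tax collected from producers, supply shifts: qs = 4(p − 4) + 85.
Solving gives q = 241.8 with buyers paying $43.2 and producers receiving $39.2 (the $4 wedge).
Revenue = t · Q = 4 · 241.8 = $967.2.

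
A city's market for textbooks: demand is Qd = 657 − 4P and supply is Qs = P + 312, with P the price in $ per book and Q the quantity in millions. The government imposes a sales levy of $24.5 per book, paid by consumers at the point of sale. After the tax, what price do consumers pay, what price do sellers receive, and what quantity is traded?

Without the tax, 657 − 4P = P + 312 gives 5P = 345, so P* = $69 and Q* = 381.
With the tax collected from consumers, demand (in seller-price terms) shifts: Qd = 657 − 4(P + 24.5).
New equilibrium: consumers pay $73.9, sellers receive $49.4, Q = 361.4. (Wedge: Pb − Ps = 24.5.)

Consumers pay $73.9; sellers receive $49.4; quantity = 361.4.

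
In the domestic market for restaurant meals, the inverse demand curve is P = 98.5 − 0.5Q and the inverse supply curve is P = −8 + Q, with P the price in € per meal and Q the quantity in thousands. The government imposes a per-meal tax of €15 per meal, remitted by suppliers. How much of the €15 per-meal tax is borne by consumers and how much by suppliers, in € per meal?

Inverting to Q(P) form: Qd = 197 − 2P; Qs = P + 8.
Without the tax, 197 − 2P = P + 8 gives 3P = 189, so P* = €63 and Q* = 71.
With the tax collected from suppliers, supply shifts: Qs = (P − 15) + 8.
Solving gives Q = 61 with consumers paying €68 and suppliers receiving €53 (the €15 wedge).
Burden on consumers: €5; on suppliers: €10. (They sum to €15.)
The less price-elastic side of the market bears the larger share of a per-unit tax.

Consumers bear €5 per meal; suppliers bear €10 per meal.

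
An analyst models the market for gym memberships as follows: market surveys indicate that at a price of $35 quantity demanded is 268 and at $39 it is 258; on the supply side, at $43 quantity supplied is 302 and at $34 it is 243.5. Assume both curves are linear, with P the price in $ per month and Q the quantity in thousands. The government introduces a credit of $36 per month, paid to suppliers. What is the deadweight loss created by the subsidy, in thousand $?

Deadweight loss = $1170 thousand.

Demand slope: (258 − 268)/(39 − 35) = -2.5, so Qd = 355.5 − 2.5P.
Supply slope: (243.5 − 302)/(34 − 43) = 6.5, so Qs = 6.5P + 22.5.
Without the subsidy, 355.5 − 2.5P = 6.5P + 22.5 gives 9P = 333, so P* = $37 and Q* = 263.
With a per-unit subsidy paid to suppliers, each receives P + 36 per unit sold, so supply becomes Qs = 6.5(P + 36) + 22.5.
New equilibrium: consumers pay $11, suppliers receive $47, Q = 328. (Wedge: Pb − Ps = −36.)
Quantity rises by |ΔQ| = |263 − 328| = 65.
DWL = ½ · t · |ΔQ| = ½ · 36 · 65 = $1170.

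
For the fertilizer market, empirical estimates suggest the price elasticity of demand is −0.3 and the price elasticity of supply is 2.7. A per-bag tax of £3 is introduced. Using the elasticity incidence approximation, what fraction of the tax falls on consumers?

Consumers' share ≈ 0.9.

Incidence ratio: consumers' share ≈ εs / (εs + |εd|) = 2.7 / (2.7 + 0.3) = 0.9.
Supply is the more elastic side, so consumers bear the larger share.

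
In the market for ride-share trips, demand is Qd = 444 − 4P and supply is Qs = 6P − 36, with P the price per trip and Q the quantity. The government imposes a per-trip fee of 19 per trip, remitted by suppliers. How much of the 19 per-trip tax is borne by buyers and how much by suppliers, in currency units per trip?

Buyers bear 11.4 per trip; suppliers bear 7.6 per trip.

Before the tax: set 444 − 4P = 6P − 36 → P* = 48, Q* = 252.
With the tax collected from suppliers, supply shifts: Qs = 6(P − 19) − 36.
New equilibrium: buyers pay 59.4, suppliers receive 40.4, Q = 206.4. (Wedge: Pb − Ps = 19.)
Burden on buyers: 11.4; on suppliers: 7.6. (They sum to 19.)
The less price-elastic side of the market bears the larger share of a per-unit tax.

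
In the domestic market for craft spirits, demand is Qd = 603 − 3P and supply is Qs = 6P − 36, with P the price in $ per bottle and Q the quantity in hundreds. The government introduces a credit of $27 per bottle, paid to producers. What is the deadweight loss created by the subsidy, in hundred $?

Deadweight loss = $729 hundred.

Without the subsidy, 603 − 3P = 6P − 36 gives 9P = 639, so P* = $71 and Q* = 390.
With a per-unit subsidy paid to producers, each receives P + 27 per unit sold, so supply becomes Qs = 6(P + 27) − 36.
Solving gives Q = 444 with consumers paying $53 and producers receiving $80 (the $27 wedge).
Quantity rises by |ΔQ| = |390 − 444| = 54.
DWL = ½ · t · |ΔQ| = ½ · 27 · 54 = $729.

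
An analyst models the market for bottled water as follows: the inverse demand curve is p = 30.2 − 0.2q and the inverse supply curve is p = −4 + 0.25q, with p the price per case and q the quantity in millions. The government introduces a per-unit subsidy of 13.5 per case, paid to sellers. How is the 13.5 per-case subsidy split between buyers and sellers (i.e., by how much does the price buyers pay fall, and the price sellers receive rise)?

Buyers gain 6 per case; sellers gain 7.5 per case.

Inverting to q(p) form: qd = 151 − 5p; qs = 4p + 16.
Without the subsidy, 151 − 5p = 4p + 16 gives 9p = 135, so p* = 15 and q* = 76.
With a per-unit subsidy paid to sellers, each receives p + 13.5 per unit sold, so supply becomes qs = 4(p + 13.5) + 16.
Solving gives q = 106 with buyers paying 9 and sellers receiving 22.5 (the 13.5 wedge).
Gain to buyers: 6; to sellers: 7.5. (They sum to 13.5.)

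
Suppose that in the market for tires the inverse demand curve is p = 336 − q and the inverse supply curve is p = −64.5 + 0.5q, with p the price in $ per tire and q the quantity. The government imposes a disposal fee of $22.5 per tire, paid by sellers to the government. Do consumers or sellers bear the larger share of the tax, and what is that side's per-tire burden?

Inverting to q(p) form: qd = 336 − p; qs = 2p + 129.
Without the tax, 336 − p = 2p + 129 gives 3p = 207, so p* = $69 and q* = 267.
With the tax collected from sellers, supply shifts: qs = 2(p − 22.5) + 129.
New equilibrium: consumers pay $84, sellers receive $61.5, q = 252. (Wedge: pb − ps = 22.5.)
Per-tire burden: consumers $15, sellers $7.5.
Consumers take the larger share because demand is less price-elastic here (demand slope 1 vs supply slope 2).

Consumers bear the larger share: $15 per tire.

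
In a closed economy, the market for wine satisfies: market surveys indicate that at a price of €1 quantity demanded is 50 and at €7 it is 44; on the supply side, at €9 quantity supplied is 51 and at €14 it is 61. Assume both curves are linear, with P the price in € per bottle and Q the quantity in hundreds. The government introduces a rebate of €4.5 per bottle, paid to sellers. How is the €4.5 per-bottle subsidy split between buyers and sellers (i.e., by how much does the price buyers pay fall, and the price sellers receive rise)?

Buyers gain €3 per bottle; sellers gain €1.5 per bottle.

Demand slope: (44 − 50)/(7 − 1) = -1, so Qd = 51 − P.
Supply slope: (61 − 51)/(14 − 9) = 2, so Qs = 2P + 33.
Without the subsidy, 51 − P = 2P + 33 gives 3P = 18, so P* = €6 and Q* = 45.
With a per-unit subsidy paid to sellers, each receives P + 4.5 per unit sold, so supply becomes Qs = 2(P + 4.5) + 33.
Solving gives Q = 48 with buyers paying €3 and sellers receiving €7.5 (the €4.5 wedge).
Gain to buyers: €3; to sellers: €1.5. (They sum to €4.5.)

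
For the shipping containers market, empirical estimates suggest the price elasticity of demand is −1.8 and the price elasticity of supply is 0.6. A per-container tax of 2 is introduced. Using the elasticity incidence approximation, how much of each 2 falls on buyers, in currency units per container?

Incidence ratio: buyers' share ≈ εs / (εs + |εd|) = 0.6 / (0.6 + 1.8) = 0.25.
So buyers bear ≈ 0.25 × 2 = 0.5; suppliers bear 1.5.

Buyers bear ≈ 0.5 per container.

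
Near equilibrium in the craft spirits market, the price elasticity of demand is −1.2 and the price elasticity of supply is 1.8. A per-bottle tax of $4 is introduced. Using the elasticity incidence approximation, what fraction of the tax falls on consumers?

Incidence ratio: consumers' share ≈ εs / (εs + |εd|) = 1.8 / (1.8 + 1.2) = 0.6.
Supply is the more elastic side, so consumers bear the larger share.

Consumers' share ≈ 0.6.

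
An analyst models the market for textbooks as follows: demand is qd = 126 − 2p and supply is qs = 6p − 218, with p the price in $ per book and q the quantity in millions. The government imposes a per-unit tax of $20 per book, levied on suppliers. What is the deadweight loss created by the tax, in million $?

Deadweight loss = $300 million.

Before the tax: set 126 − 2p = 6p − 218 → p* = $43, q* = 40.
With the tax collected from suppliers, supply shifts: qs = 6(p − 20) − 218.
New equilibrium: buyers pay $58, suppliers receive $38, q = 10. (Wedge: pb − ps = 20.)
Quantity falls by |ΔQ| = |40 − 10| = 30.
DWL = ½ · t · |ΔQ| = ½ · 20 · 30 = $300.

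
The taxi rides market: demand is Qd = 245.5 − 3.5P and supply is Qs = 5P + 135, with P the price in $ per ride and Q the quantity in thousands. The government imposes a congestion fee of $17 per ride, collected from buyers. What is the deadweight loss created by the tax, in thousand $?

Deadweight loss = $297.5 thousand.

Before the tax: set 245.5 − 3.5P = 5P + 135 → P* = $13, Q* = 200.
With the tax collected from buyers, demand (in seller-price terms) shifts: Qd = 245.5 − 3.5(P + 17).
Solving gives Q = 165 with buyers paying $23 and sellers receiving $6 (the $17 wedge).
Quantity falls by |ΔQ| = |200 − 165| = 35.
DWL = ½ · t · |ΔQ| = ½ · 17 · 35 = $297.5.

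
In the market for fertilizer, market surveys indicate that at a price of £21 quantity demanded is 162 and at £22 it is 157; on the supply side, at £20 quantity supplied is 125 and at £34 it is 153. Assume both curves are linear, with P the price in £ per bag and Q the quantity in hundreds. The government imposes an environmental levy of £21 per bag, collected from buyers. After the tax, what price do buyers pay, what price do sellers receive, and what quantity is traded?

Buyers pay £32; sellers receive £11; quantity = 107.

Demand slope: (157 − 162)/(22 − 21) = -5, so Qd = 267 − 5P.
Supply slope: (153 − 125)/(34 − 20) = 2, so Qs = 2P + 85.
Before the tax: set 267 − 5P = 2P + 85 → P* = £26, Q* = 137.
With the tax collected from buyers, demand (in seller-price terms) shifts: Qd = 267 − 5(P + 21).
New equilibrium: buyers pay £32, sellers receive £11, Q = 107. (Wedge: Pb − Ps = 21.)
The less price-elastic side of the market bears the larger share of a per-unit tax.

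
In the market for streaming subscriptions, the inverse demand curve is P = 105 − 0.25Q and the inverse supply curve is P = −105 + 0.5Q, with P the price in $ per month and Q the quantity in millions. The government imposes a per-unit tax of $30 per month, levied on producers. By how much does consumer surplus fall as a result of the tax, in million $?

Consumer surplus falls by $2600 million.

Rewrite in direct form: Qd = 420 − 4P and Qs = 2P + 210.
Without the tax, 420 − 4P = 2P + 210 gives 6P = 210, so P* = $35 and Q* = 280.
With the tax collected from producers, supply shifts: Qs = 2(P − 30) + 210.
New equilibrium: buyers pay $45, producers receive $15, Q = 240. (Wedge: Pb − Ps = 30.)
ΔCS is the trapezoid between Q = 240 and Q = 280 of height $10: ½ · (280 + 240) · 10 = $2600.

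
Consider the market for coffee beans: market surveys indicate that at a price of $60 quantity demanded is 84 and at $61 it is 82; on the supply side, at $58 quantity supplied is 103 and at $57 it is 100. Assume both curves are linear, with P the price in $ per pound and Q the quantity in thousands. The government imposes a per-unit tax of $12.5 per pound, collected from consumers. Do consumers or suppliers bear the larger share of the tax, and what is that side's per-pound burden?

Consumers bear the larger share: $7.5 per pound.

Demand slope: (82 − 84)/(61 − 60) = -2, so Qd = 204 − 2P.
Supply slope: (100 − 103)/(57 − 58) = 3, so Qs = 3P − 71.
Without the tax, 204 − 2P = 3P − 71 gives 5P = 275, so P* = $55 and Q* = 94.
With the tax collected from consumers, demand (in seller-price terms) shifts: Qd = 204 − 2(P + 12.5).
New equilibrium: consumers pay $62.5, suppliers receive $50, Q = 79. (Wedge: Pb − Ps = 12.5.)
Per-pound burden: consumers $7.5, suppliers $5.
Consumers take the larger share because demand is less price-elastic here (demand slope 2 vs supply slope 3).
The less price-elastic side of the market bears the larger share of a per-unit tax.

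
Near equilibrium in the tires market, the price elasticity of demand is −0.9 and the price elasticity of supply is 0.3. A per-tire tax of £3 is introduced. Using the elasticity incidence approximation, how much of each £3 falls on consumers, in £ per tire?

Incidence ratio: consumers' share ≈ εs / (εs + |εd|) = 0.3 / (0.3 + 0.9) = 0.25.
So consumers bear ≈ 0.25 × £3 = £0.75; producers bear £2.25.

Consumers bear ≈ £0.75 per tire.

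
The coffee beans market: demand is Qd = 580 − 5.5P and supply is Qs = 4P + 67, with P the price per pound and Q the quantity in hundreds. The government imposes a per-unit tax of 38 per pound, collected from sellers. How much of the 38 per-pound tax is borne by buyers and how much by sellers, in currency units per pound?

Buyers bear 16 per pound; sellers bear 22 per pound.

Without the tax, 580 − 5.5P = 4P + 67 gives 9.5P = 513, so P* = 54 and Q* = 283.
With the tax collected from sellers, supply shifts: Qs = 4(P − 38) + 67.
New equilibrium: buyers pay 70, sellers receive 32, Q = 195. (Wedge: Pb − Ps = 38.)
Burden on buyers: 16; on sellers: 22. (They sum to 38.)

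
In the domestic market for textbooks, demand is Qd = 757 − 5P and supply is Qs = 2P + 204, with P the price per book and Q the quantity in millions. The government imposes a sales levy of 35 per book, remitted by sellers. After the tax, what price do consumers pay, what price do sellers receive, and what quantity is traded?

Before the tax: set 757 − 5P = 2P + 204 → P* = 79, Q* = 362.
With the tax collected from sellers, supply shifts: Qs = 2(P − 35) + 204.
New equilibrium: consumers pay 89, sellers receive 54, Q = 312. (Wedge: Pb − Ps = 35.)
The less price-elastic side of the market bears the larger share of a per-unit tax.

Consumers pay 89; sellers receive 54; quantity = 312.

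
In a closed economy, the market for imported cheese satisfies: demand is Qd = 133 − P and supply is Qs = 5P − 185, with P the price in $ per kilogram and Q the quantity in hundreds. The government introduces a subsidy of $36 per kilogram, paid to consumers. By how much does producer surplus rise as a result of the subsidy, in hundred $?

Producer surplus rises by $570 hundred.

Before the subsidy: set 133 − P = 5P − 185 → P* = $53, Q* = 80.
With a per-unit subsidy paid to consumers, each effectively pays P − 36, so demand becomes Qd = 133 − (P − 36).
New equilibrium: consumers pay $23, producers receive $59, Q = 110. (Wedge: Pb − Ps = −36.)
ΔPS is the trapezoid between Q = 110 and Q = 80 of height $6: ½ · (80 + 110) · 6 = $570.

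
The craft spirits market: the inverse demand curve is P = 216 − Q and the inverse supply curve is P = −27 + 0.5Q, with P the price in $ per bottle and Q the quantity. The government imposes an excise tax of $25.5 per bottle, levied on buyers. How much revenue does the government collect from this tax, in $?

Inverting to Q(P) form: Qd = 216 − P; Qs = 2P + 54.
Before the tax: set 216 − P = 2P + 54 → P* = $54, Q* = 162.
With the tax collected from buyers, demand (in seller-price terms) shifts: Qd = 216 − (P + 25.5).
Solving gives Q = 145 with buyers paying $71 and producers receiving $45.5 (the $25.5 wedge).
Revenue = t · Q = 25.5 · 145 = $3697.5.

Tax revenue = $3697.5.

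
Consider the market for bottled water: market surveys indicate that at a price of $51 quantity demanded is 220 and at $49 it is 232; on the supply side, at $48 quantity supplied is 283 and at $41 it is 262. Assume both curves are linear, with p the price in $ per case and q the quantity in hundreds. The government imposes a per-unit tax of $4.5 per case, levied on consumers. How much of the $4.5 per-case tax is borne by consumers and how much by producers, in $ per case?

Consumers bear $1.5 per case; producers bear $3 per case.

Demand slope: (232 − 220)/(49 − 51) = -6, so qd = 526 − 6p.
Supply slope: (262 − 283)/(41 − 48) = 3, so qs = 3p + 139.
Before the tax: set 526 − 6p = 3p + 139 → p* = $43, q* = 268.
With the tax collected from consumers, demand (in seller-price terms) shifts: qd = 526 − 6(p + 4.5).
Solving gives q = 259 with consumers paying $44.5 and producers receiving $40 (the $4.5 wedge).
Burden on consumers: $1.5; on producers: $3. (They sum to $4.5.)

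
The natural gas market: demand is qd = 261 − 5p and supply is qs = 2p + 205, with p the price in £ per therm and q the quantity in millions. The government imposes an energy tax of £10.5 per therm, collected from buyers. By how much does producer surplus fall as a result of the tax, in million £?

Producer surplus falls by £1601.25 million.

Without the tax, 261 − 5p = 2p + 205 gives 7p = 56, so p* = £8 and q* = 221.
With the tax collected from buyers, demand (in seller-price terms) shifts: qd = 261 − 5(p + 10.5).
Solving gives q = 206 with buyers paying £11 and sellers receiving £0.5 (the £10.5 wedge).
ΔPS is the trapezoid between Q = 206 and Q = 221 of height £7.5: ½ · (221 + 206) · 7.5 = £1601.25.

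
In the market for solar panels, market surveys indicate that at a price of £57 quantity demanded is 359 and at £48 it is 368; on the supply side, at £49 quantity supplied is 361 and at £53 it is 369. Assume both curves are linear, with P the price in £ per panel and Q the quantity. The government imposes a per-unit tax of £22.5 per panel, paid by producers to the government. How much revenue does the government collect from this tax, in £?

Demand slope: (368 − 359)/(48 − 57) = -1, so Qd = 416 − P.
Supply slope: (369 − 361)/(53 − 49) = 2, so Qs = 2P + 263.
Before the tax: set 416 − P = 2P + 263 → P* = £51, Q* = 365.
With the tax collected from producers, supply shifts: Qs = 2(P − 22.5) + 263.
Solving gives Q = 350 with buyers paying £66 and producers receiving £43.5 (the £22.5 wedge).
Revenue = t · Q = 22.5 · 350 = £7875.

Tax revenue = £7875.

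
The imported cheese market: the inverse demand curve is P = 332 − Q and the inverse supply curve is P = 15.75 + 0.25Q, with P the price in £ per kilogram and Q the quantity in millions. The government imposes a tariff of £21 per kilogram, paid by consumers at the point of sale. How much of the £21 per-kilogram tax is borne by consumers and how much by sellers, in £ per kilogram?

Inverting to Q(P) form: Qd = 332 − P; Qs = 4P − 63.
Before the tax: set 332 − P = 4P − 63 → P* = £79, Q* = 253.
With the tax collected from consumers, demand (in seller-price terms) shifts: Qd = 332 − (P + 21).
New equilibrium: consumers pay £95.8, sellers receive £74.8, Q = 236.2. (Wedge: Pb − Ps = 21.)
Burden on consumers: £16.8; on sellers: £4.2. (They sum to £21.)
The less price-elastic side of the market bears the larger share of a per-unit tax.

Consumers bear £16.8 per kilogram; sellers bear £4.2 per kilogram.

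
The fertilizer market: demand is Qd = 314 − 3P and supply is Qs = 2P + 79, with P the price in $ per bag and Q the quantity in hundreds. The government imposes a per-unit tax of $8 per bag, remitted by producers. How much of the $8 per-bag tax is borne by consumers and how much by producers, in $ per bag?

Consumers bear $3.2 per bag; producers bear $4.8 per bag.

Without the tax, 314 − 3P = 2P + 79 gives 5P = 235, so P* = $47 and Q* = 173.
With the tax collected from producers, supply shifts: Qs = 2(P − 8) + 79.
Solving gives Q = 163.4 with consumers paying $50.2 and producers receiving $42.2 (the $8 wedge).
Burden on consumers: $3.2; on producers: $4.8. (They sum to $8.)
The less price-elastic side of the market bears the larger share of a per-unit tax.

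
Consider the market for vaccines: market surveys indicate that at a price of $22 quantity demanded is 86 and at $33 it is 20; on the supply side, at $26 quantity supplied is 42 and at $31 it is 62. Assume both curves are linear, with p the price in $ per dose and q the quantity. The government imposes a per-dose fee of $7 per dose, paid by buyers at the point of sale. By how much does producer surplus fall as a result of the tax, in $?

Demand slope: (20 − 86)/(33 − 22) = -6, so qd = 218 − 6p.
Supply slope: (62 − 42)/(31 − 26) = 4, so qs = 4p − 62.
Without the tax, 218 − 6p = 4p − 62 gives 10p = 280, so p* = $28 and q* = 50.
With the tax collected from buyers, demand (in seller-price terms) shifts: qd = 218 − 6(p + 7).
New equilibrium: buyers pay $30.8, sellers receive $23.8, q = 33.2. (Wedge: pb − ps = 7.)
ΔPS is the trapezoid between Q = 33.2 and Q = 50 of height $4.2: ½ · (50 + 33.2) · 4.2 = $174.72.

Producer surplus falls by $174.72.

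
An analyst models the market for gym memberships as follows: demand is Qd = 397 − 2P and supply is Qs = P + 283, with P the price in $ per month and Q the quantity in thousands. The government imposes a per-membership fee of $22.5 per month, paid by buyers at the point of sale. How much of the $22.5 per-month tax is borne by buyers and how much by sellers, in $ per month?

Buyers bear $7.5 per month; sellers bear $15 per month.

Before the tax: set 397 − 2P = P + 283 → P* = $38, Q* = 321.
With the tax collected from buyers, demand (in seller-price terms) shifts: Qd = 397 − 2(P + 22.5).
New equilibrium: buyers pay $45.5, sellers receive $23, Q = 306. (Wedge: Pb − Ps = 22.5.)
Burden on buyers: $7.5; on sellers: $15. (They sum to $22.5.)
The less price-elastic side of the market bears the larger share of a per-unit tax.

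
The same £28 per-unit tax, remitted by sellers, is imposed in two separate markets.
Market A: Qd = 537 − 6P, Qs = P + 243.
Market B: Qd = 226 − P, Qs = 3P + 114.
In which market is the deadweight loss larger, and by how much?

Market A: pre-tax P* = £42, Q* = 285; post-tax Q = 261; deadweight loss = £336.
Market B: pre-tax P* = £28, Q* = 198; post-tax Q = 177; deadweight loss = £294.
Difference: £336 vs £294 → market A is larger by £42.

Market A, by £42.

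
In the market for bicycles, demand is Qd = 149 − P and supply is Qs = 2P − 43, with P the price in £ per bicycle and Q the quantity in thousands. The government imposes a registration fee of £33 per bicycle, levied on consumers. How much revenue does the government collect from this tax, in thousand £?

Without the tax, 149 − P = 2P − 43 gives 3P = 192, so P* = £64 and Q* = 85.
With the tax collected from consumers, demand (in seller-price terms) shifts: Qd = 149 − (P + 33).
New equilibrium: consumers pay £86, sellers receive £53, Q = 63. (Wedge: Pb − Ps = 33.)
Revenue = t · Q = 33 · 63 = £2079.

Tax revenue = £2079 thousand.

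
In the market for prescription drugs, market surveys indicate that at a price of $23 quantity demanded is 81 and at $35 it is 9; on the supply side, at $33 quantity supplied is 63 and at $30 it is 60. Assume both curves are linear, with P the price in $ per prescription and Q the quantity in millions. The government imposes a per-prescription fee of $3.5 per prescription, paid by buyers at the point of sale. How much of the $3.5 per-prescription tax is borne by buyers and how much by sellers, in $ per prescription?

Buyers bear $0.5 per prescription; sellers bear $3 per prescription.

Demand slope: (9 − 81)/(35 − 23) = -6, so Qd = 219 − 6P.
Supply slope: (60 − 63)/(30 − 33) = 1, so Qs = P + 30.
Without the tax, 219 − 6P = P + 30 gives 7P = 189, so P* = $27 and Q* = 57.
With the tax collected from buyers, demand (in seller-price terms) shifts: Qd = 219 − 6(P + 3.5).
New equilibrium: buyers pay $27.5, sellers receive $24, Q = 54. (Wedge: Pb − Ps = 3.5.)
Burden on buyers: $0.5; on sellers: $3. (They sum to $3.5.)
The less price-elastic side of the market bears the larger share of a per-unit tax.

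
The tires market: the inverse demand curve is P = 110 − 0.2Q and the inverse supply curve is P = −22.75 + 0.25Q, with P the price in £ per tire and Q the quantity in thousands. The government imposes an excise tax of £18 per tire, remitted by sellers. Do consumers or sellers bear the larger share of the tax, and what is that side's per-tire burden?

Rewrite in direct form: Qd = 550 − 5P and Qs = 4P + 91.
Without the tax, 550 − 5P = 4P + 91 gives 9P = 459, so P* = £51 and Q* = 295.
With the tax collected from sellers, supply shifts: Qs = 4(P − 18) + 91.
New equilibrium: consumers pay £59, sellers receive £41, Q = 255. (Wedge: Pb − Ps = 18.)
Per-tire burden: consumers £8, sellers £10.
Sellers take the larger share because supply is less price-elastic here (demand slope 5 vs supply slope 4).
The less price-elastic side of the market bears the larger share of a per-unit tax.

Sellers bear the larger share: £10 per tire.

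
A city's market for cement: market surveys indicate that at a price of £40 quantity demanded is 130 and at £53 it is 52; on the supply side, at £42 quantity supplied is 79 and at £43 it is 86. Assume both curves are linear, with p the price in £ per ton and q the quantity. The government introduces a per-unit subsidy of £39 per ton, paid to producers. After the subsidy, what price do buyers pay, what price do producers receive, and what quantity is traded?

Demand slope: (52 − 130)/(53 − 40) = -6, so qd = 370 − 6p.
Supply slope: (86 − 79)/(43 − 42) = 7, so qs = 7p − 215.
Without the subsidy, 370 − 6p = 7p − 215 gives 13p = 585, so p* = £45 and q* = 100.
With a per-unit subsidy paid to producers, each receives p + 39 per unit sold, so supply becomes qs = 7(p + 39) − 215.
Solving gives q = 226 with buyers paying £24 and producers receiving £63 (the £39 wedge).

Buyers pay £24; producers receive £63; quantity = 226.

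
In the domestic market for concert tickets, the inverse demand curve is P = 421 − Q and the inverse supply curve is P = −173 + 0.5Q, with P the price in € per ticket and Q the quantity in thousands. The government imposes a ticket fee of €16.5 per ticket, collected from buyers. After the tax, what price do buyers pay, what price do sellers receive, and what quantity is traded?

Rewrite in direct form: Qd = 421 − P and Qs = 2P + 346.
Without the tax, 421 − P = 2P + 346 gives 3P = 75, so P* = €25 and Q* = 396.
With the tax collected from buyers, demand (in seller-price terms) shifts: Qd = 421 − (P + 16.5).
New equilibrium: buyers pay €36, sellers receive €19.5, Q = 385. (Wedge: Pb − Ps = 16.5.)
The less price-elastic side of the market bears the larger share of a per-unit tax.

Buyers pay €36; sellers receive €19.5; quantity = 385.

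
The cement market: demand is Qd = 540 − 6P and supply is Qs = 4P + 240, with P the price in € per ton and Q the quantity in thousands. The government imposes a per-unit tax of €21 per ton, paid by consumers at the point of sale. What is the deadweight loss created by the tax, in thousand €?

Before the tax: set 540 − 6P = 4P + 240 → P* = €30, Q* = 360.
With the tax collected from consumers, demand (in seller-price terms) shifts: Qd = 540 − 6(P + 21).
New equilibrium: consumers pay €38.4, producers receive €17.4, Q = 309.6. (Wedge: Pb − Ps = 21.)
Quantity falls by |ΔQ| = |360 − 309.6| = 50.4.
DWL = ½ · t · |ΔQ| = ½ · 21 · 50.4 = €529.2.

Deadweight loss = €529.2 thousand.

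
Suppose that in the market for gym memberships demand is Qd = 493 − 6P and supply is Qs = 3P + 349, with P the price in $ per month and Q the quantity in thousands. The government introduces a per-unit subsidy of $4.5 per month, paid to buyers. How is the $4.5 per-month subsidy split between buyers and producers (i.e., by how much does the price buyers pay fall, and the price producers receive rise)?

Without the subsidy, 493 − 6P = 3P + 349 gives 9P = 144, so P* = $16 and Q* = 397.
With a per-unit subsidy paid to buyers, each effectively pays P − 4.5, so demand becomes Qd = 493 − 6(P − 4.5).
Solving gives Q = 406 with buyers paying $14.5 and producers receiving $19 (the $4.5 wedge).
Gain to buyers: $1.5; to producers: $3. (They sum to $4.5.)

Buyers gain $1.5 per month; producers gain $3 per month.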